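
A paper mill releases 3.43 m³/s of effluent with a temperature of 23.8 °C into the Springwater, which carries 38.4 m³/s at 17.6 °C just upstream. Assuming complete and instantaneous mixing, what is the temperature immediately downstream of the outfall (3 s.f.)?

Flow-weighted mixing: C = (Q_r C_r + Q_w C_w)/(Q_r + Q_w)
= (38.4×17.6 + 3.43×23.8)/(38.4 + 3.43) = 757.5/41.83 = 18.11 °C.

18.1 °C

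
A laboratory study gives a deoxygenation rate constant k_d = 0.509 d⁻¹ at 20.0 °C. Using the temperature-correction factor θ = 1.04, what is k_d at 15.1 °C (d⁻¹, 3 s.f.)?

k_d ≈ 0.420 d⁻¹

k_d(T₂) = k_d(T₁) · θ^(T₂−T₁) = 0.509 × 1.04^(15.1−20.0)
= 0.509 × 1.04^-4.90 = 0.509 × 0.8252 = 0.4200 d⁻¹.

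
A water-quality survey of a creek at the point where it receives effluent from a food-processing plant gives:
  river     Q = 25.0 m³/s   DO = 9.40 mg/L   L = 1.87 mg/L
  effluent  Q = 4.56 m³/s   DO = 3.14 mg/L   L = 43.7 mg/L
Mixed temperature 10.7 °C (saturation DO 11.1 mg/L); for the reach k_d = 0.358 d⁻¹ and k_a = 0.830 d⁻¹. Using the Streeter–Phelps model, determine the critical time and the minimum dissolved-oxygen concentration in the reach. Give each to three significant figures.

Mixed DO = (25.0×9.40 + 4.56×3.14)/(25.0+4.56) = 249.3/29.56 = 8.434 mg/L.
Mixed L₀ = (25.0×1.87 + 4.56×43.7)/(29.56) = 246.0/29.56 = 8.323 mg/L.
Initial deficit D₀ = C_s − DO₀ = 11.1 − 8.434 = 2.666 mg/L.
t_c = (1/0.4720) ln[(0.830/0.358)(1 − 2.666×0.4720/(0.358×8.323))] = 2.119 × ln(1.339) = 0.6191 d.
D_c = (0.358/0.830) × 8.323 × e^(−0.358×0.6191) = 0.4313 × 8.323 × 0.8012 = 2.876 mg/L.
Minimum DO = 11.1 − 2.876 = 8.224 mg/L.

t_c ≈ 0.619 d; minimum DO ≈ 8.22 mg/L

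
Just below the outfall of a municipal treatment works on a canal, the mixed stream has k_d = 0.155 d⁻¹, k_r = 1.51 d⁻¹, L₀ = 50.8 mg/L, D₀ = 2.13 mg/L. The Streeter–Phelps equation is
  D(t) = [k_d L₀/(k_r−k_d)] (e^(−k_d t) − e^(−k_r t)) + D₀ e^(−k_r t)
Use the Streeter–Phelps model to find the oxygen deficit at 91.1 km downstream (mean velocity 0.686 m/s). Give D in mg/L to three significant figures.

D ≈ 4.22 mg/L

Travel time t = x/v = 91.1 km / (0.686 m/s) = 91100 m / 0.686 m/s = 132800 s = 1.537 d.
k_d L₀/(k_r−k_d) = 0.155×50.8/(1.51−0.155) = 7.874/1.355 = 5.811 mg/L.
e^(−k_d t) = e^(−0.155×1.537) = 0.7880; e^(−k_r t) = e^(−1.51×1.537) = 0.09818.
D = 5.811 × (0.7880 − 0.09818) + 2.13 × 0.09818 = 4.009 + 0.2091 = 4.218 mg/L.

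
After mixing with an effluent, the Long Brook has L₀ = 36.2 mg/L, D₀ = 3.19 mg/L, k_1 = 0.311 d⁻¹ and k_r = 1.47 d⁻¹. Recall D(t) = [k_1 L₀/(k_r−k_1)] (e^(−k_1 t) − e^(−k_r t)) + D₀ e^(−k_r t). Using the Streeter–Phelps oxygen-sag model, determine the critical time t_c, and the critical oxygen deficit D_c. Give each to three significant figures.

t_c = [1/(k_r−k_1)] ln[(k_r/k_1)(1 − D₀(k_r−k_1)/(k_1 L₀))]
= [1/(1.47−0.311)] ln[(1.47/0.311)(1 − 3.19×1.159/(0.311×36.2))]
= (1/1.159) ln[4.727 × 0.6716] = 0.8628 × ln(3.174) = 0.8628 × 1.155 = 0.9967 d.
D_c = (k_1/k_r) L₀ e^(−k_1 t_c) = (0.311/1.47) × 36.2 × e^(−0.311×0.9967) = 0.2116 × 36.2 × 0.7335 = 5.617 mg/L.

t_c ≈ 0.997 d; D_c ≈ 5.62 mg/L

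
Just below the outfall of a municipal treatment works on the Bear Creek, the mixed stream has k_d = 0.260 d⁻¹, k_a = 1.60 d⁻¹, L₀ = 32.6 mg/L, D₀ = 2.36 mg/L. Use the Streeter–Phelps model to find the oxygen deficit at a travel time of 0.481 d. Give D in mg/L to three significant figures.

D ≈ 3.75 mg/L

k_d L₀/(k_a−k_d) = 0.260×32.6/(1.60−0.260) = 8.476/1.340 = 6.325 mg/L.
e^(−k_d t) = e^(−0.260×0.4810) = 0.8824; e^(−k_a t) = e^(−1.60×0.4810) = 0.4632.
D = 6.325 × (0.8824 − 0.4632) + 2.36 × 0.4632 = 2.652 + 1.093 = 3.745 mg/L.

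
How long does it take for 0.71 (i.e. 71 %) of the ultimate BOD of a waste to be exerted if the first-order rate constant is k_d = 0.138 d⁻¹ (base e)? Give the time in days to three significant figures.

t ≈ 8.97 d

y/L₀ = 1 − e^(−k_d t) = 0.71 ⇒ e^(−k_d t) = 0.290
t = −ln(0.290) / 0.138 = 1.238 / 0.138 = 8.970 d.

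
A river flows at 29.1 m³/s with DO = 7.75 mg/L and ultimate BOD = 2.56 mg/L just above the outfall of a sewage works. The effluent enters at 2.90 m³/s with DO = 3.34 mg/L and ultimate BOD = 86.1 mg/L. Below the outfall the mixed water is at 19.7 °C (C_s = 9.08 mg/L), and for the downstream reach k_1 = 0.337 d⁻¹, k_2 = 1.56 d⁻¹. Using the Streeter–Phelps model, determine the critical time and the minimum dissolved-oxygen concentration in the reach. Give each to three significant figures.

t_c ≈ 0.463 d; minimum DO ≈ 7.21 mg/L

Mixed DO = (29.1×7.75 + 2.90×3.34)/(29.1+2.90) = 235.2/32.00 = 7.350 mg/L.
Mixed L₀ = (29.1×2.56 + 2.90×86.1)/(32.00) = 324.2/32.00 = 10.13 mg/L.
Initial deficit D₀ = C_s − DO₀ = 9.08 − 7.350 = 1.730 mg/L.
t_c = (1/1.223) ln[(1.56/0.337)(1 − 1.730×1.223/(0.337×10.13))] = 0.8177 × ln(1.761) = 0.4627 d.
D_c = (0.337/1.56) × 10.13 × e^(−0.337×0.4627) = 0.2160 × 10.13 × 0.8556 = 1.873 mg/L.
Minimum DO = 9.08 − 1.873 = 7.207 mg/L.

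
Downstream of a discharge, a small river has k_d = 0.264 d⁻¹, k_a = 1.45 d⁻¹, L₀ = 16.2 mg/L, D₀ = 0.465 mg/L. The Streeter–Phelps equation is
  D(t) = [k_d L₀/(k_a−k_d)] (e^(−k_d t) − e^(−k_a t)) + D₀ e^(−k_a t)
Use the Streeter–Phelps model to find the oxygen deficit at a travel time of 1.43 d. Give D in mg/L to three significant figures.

D ≈ 2.08 mg/L

k_d L₀/(k_a−k_d) = 0.264×16.2/(1.45−0.264) = 4.277/1.186 = 3.606 mg/L.
e^(−k_d t) = e^(−0.264×1.430) = 0.6856; e^(−k_a t) = e^(−1.45×1.430) = 0.1257.
D = 3.606 × (0.6856 − 0.1257) + 0.465 × 0.1257 = 2.019 + 0.05847 = 2.077 mg/L.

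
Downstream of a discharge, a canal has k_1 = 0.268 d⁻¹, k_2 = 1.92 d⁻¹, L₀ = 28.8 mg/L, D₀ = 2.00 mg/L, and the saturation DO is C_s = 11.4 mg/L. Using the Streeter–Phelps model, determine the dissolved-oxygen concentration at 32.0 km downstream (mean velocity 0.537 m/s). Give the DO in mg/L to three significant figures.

Travel time t = x/v = 32.0 km / (0.537 m/s) = 32000 m / 0.537 m/s = 59590 s = 0.6897 d.
k_1 L₀/(k_2−k_1) = 0.268×28.8/(1.92−0.268) = 7.718/1.652 = 4.672 mg/L.
e^(−k_1 t) = e^(−0.268×0.6897) = 0.8312; e^(−k_2 t) = e^(−1.92×0.6897) = 0.2660.
D = 4.672 × (0.8312 − 0.2660) + 2.00 × 0.2660 = 2.641 + 0.5320 = 3.173 mg/L.
DO = C_s − D = 11.4 − 3.173 = 8.227 mg/L.

DO ≈ 8.23 mg/L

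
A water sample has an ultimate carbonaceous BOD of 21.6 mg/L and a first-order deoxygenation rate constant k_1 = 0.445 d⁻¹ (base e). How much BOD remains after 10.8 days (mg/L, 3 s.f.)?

L_t = L₀ e^(−k_1 t) = 21.6 × e^(−0.445×10.8) = 21.6 × 0.008181 = 0.1767 mg/L.

L ≈ 0.177 mg/L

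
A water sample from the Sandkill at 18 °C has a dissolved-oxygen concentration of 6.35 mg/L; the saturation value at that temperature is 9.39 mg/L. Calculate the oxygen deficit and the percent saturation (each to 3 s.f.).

D = C_s − C = 9.39 − 6.35 = 3.04 mg/L.
% saturation = 6.35/9.39 × 100 = 67.6 %.

D ≈ 3.04 mg/L; 67.6 % saturation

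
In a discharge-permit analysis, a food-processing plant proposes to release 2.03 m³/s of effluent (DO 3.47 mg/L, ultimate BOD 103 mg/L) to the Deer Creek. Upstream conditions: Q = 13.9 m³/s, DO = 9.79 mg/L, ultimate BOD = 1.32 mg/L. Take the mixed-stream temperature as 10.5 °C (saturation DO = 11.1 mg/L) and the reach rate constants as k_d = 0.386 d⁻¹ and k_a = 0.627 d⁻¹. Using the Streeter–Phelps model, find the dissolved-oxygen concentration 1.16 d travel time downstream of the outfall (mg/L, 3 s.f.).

DO ≈ 6.51 mg/L

Mixed DO = (13.9×9.79 + 2.03×3.47)/(13.9+2.03) = 143.1/15.93 = 8.985 mg/L.
Mixed L₀ = (13.9×1.32 + 2.03×103)/(15.93) = 227.4/15.93 = 14.28 mg/L.
Initial deficit D₀ = C_s − DO₀ = 11.1 − 8.985 = 2.115 mg/L.
D(1.16) = [0.386×14.28/(0.627−0.386)](e^(−0.386×1.16) − e^(−0.627×1.16)) + 2.115 e^(−0.627×1.16)
= 22.87 × (0.6391 − 0.4832) + 2.115 × 0.4832 = 4.586 mg/L.
DO = 11.1 − 4.586 = 6.514 mg/L.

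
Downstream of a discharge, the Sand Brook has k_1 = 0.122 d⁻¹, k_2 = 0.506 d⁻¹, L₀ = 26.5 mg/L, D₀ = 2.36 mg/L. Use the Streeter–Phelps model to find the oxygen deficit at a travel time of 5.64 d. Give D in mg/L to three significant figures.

D ≈ 3.88 mg/L

k_1 L₀/(k_2−k_1) = 0.122×26.5/(0.506−0.122) = 3.233/0.3840 = 8.419 mg/L.
e^(−k_1 t) = e^(−0.122×5.640) = 0.5025; e^(−k_2 t) = e^(−0.506×5.640) = 0.05762.
D = 8.419 × (0.5025 − 0.05762) + 2.36 × 0.05762 = 3.746 + 0.1360 = 3.882 mg/L.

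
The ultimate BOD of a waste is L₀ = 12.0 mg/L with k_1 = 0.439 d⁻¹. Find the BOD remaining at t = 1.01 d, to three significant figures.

L_t = L₀ e^(−k_1 t) = 12.0 × e^(−0.439×1.01) = 12.0 × 0.6419 = 7.702 mg/L.

L ≈ 7.70 mg/L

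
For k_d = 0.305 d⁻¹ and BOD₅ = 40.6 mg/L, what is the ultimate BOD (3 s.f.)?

L₀ ≈ 51.9 mg/L

BOD₅ = L₀(1 − e^(−5k_d)) ⇒ L₀ = BOD₅ / (1 − e^(−5×0.305))
= 40.6 / (1 − 0.2176) = 40.6 / 0.7824 = 51.89 mg/L.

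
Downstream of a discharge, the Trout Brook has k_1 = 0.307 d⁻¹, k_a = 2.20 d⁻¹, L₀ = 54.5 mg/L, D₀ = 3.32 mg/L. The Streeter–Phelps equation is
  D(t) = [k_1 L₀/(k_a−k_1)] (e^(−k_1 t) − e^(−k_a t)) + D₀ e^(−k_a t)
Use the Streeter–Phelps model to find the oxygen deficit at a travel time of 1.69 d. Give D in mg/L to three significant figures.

D ≈ 5.13 mg/L

k_1 L₀/(k_a−k_1) = 0.307×54.5/(2.20−0.307) = 16.73/1.893 = 8.839 mg/L.
e^(−k_1 t) = e^(−0.307×1.690) = 0.5952; e^(−k_a t) = e^(−2.20×1.690) = 0.02428.
D = 8.839 × (0.5952 − 0.02428) + 3.32 × 0.02428 = 5.046 + 0.08062 = 5.127 mg/L.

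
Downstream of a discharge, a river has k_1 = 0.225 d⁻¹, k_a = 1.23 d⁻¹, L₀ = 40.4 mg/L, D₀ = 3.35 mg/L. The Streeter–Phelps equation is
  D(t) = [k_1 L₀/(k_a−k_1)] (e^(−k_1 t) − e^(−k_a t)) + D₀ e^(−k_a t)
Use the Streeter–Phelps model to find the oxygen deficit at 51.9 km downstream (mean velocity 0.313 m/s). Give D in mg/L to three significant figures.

Travel time t = x/v = 51.9 km / (0.313 m/s) = 51900 m / 0.313 m/s = 165800 s = 1.919 d.
k_1 L₀/(k_a−k_1) = 0.225×40.4/(1.23−0.225) = 9.090/1.005 = 9.045 mg/L.
e^(−k_1 t) = e^(−0.225×1.919) = 0.6493; e^(−k_a t) = e^(−1.23×1.919) = 0.09437.
D = 9.045 × (0.6493 − 0.09437) + 3.35 × 0.09437 = 5.020 + 0.3161 = 5.336 mg/L.

D ≈ 5.34 mg/L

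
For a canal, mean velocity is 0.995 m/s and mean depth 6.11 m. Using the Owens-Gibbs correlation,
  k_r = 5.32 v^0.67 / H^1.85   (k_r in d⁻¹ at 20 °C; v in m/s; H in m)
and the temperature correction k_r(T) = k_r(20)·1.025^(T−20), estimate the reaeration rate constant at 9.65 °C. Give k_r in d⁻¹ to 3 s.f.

k_r(20) = 5.32 × 0.995^0.67 / 6.11^1.85 = 5.32 × 0.9966 / 28.46 = 0.1863 d⁻¹.
k_r(9.65) = 0.1863 × 1.025^(9.65−20) = 0.1863 × 0.7745 = 0.1443 d⁻¹.

k_r ≈ 0.144 d⁻¹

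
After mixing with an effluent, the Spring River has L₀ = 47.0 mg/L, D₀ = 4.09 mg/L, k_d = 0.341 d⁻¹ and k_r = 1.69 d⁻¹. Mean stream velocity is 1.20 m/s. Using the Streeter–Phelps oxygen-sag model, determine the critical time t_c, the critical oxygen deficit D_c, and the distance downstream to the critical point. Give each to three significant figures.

t_c = [1/(k_r−k_d)] ln[(k_r/k_d)(1 − D₀(k_r−k_d)/(k_d L₀))]
= [1/(1.69−0.341)] ln[(1.69/0.341)(1 − 4.09×1.349/(0.341×47.0))]
= (1/1.349) ln[4.956 × 0.6557] = 0.7413 × ln(3.250) = 0.7413 × 1.179 = 0.8737 d.
L(t_c) = L₀ e^(−k_d t_c) = 47.0 × 0.7424 = 34.89 mg/L, and at the critical point k_r D_c = k_d L, so D_c = (0.341/1.69) × 34.89 = 7.040 mg/L.
x_c = v t_c = 1.20 m/s × 0.8737 d × 86400 s/d = 90580 m ≈ 90.6 km.

t_c ≈ 0.874 d; D_c ≈ 7.04 mg/L; x_c ≈ 90.6 km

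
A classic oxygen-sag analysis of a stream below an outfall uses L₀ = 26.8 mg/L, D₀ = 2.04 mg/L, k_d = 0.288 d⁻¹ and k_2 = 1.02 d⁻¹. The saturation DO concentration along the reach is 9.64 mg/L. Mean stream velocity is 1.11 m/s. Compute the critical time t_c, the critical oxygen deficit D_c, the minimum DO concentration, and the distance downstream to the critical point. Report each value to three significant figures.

t_c ≈ 1.43 d; D_c ≈ 5.01 mg/L; min DO ≈ 4.63 mg/L; x_c ≈ 138 km

t_c = [1/(k_2−k_d)] ln[(k_2/k_d)(1 − D₀(k_2−k_d)/(k_d L₀))]
= [1/(1.02−0.288)] ln[(1.02/0.288)(1 − 2.04×0.7320/(0.288×26.8))]
= (1/0.7320) ln[3.542 × 0.8065] = 1.366 × ln(2.856) = 1.366 × 1.050 = 1.434 d.
D_c = (k_d/k_2) L₀ e^(−k_d t_c) = (0.288/1.02) × 26.8 × e^(−0.288×1.434) = 0.2824 × 26.8 × 0.6617 = 5.007 mg/L.
Minimum DO = C_s − D_c = 9.64 − 5.007 = 4.633 mg/L.
x_c = v t_c = 1.11 m/s × 1.434 d × 86400 s/d = 137500 m ≈ 138 km.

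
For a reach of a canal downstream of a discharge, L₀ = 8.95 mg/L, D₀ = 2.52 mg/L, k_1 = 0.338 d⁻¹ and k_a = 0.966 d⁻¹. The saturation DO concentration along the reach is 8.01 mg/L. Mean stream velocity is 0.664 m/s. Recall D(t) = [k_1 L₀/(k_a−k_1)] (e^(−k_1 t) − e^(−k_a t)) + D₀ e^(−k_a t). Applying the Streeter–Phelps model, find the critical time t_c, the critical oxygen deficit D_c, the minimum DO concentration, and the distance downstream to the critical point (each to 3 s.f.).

At the critical point dD/dt = 0, so k_1 L₀ e^(−k_1 t) = k_a D. Substituting D(t) from the Streeter–Phelps equation and solving for t gives
t_c = ln[(k_a/k_1)(1 − D₀(k_a−k_1)/(k_1 L₀))] / (k_a−k_1).
Here k_a−k_1 = 0.6280 d⁻¹ and 1 − D₀(k_a−k_1)/(k_1 L₀) = 1 − 2.52×0.6280/(0.338×8.95) = 0.4769, so
t_c = ln(2.858 × 0.4769) / 0.6280 = 0.3096 / 0.6280 = 0.4930 d.
D_c = (k_1/k_a) L₀ e^(−k_1 t_c) = (0.338/0.966) × 8.95 × e^(−0.338×0.4930) = 0.3499 × 8.95 × 0.8465 = 2.651 mg/L.
Minimum DO = C_s − D_c = 8.01 − 2.651 = 5.359 mg/L.
x_c = v t_c = 0.664 m/s × 0.4930 d × 86400 s/d = 28280 m ≈ 28.3 km.

t_c ≈ 0.493 d; D_c ≈ 2.65 mg/L; min DO ≈ 5.36 mg/L; x_c ≈ 28.3 km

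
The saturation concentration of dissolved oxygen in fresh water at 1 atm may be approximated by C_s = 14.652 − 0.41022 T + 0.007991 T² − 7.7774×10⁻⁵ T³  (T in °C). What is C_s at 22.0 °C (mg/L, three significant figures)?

C_s ≈ 8.67 mg/L

C_s = 14.652 − 0.41022×22.0 + 0.007991×22.0² − 7.7774×10⁻⁵×22.0³ = 8.667 mg/L.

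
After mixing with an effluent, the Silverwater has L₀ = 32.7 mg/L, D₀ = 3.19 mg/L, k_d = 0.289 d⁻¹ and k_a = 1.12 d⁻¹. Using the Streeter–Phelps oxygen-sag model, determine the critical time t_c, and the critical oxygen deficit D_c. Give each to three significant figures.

t_c ≈ 1.23 d; D_c ≈ 5.91 mg/L

t_c = [1/(k_a−k_d)] ln[(k_a/k_d)(1 − D₀(k_a−k_d)/(k_d L₀))]
= [1/(1.12−0.289)] ln[(1.12/0.289)(1 − 3.19×0.8310/(0.289×32.7))]
= (1/0.8310) ln[3.875 × 0.7195] = 1.203 × ln(2.788) = 1.203 × 1.025 = 1.234 d.
L(t_c) = L₀ e^(−k_d t_c) = 32.7 × 0.7000 = 22.89 mg/L, and at the critical point k_a D_c = k_d L, so D_c = (0.289/1.12) × 22.89 = 5.907 mg/L.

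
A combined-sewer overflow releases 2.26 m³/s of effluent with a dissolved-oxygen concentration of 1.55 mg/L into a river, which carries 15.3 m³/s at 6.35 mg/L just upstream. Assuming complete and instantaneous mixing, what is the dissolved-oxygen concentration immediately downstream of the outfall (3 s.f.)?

Flow-weighted mixing: C = (Q_r C_r + Q_w C_w)/(Q_r + Q_w)
= (15.3×6.35 + 2.26×1.55)/(15.3 + 2.26) = 100.7/17.56 = 5.732 mg/L.

5.73 mg/L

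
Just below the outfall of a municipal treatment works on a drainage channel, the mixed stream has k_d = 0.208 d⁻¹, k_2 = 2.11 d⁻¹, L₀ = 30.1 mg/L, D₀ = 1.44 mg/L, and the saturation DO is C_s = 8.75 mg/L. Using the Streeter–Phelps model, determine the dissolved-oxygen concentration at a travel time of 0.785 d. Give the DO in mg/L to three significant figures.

k_d L₀/(k_2−k_d) = 0.208×30.1/(2.11−0.208) = 6.261/1.902 = 3.292 mg/L.
e^(−k_d t) = e^(−0.208×0.7850) = 0.8494; e^(−k_2 t) = e^(−2.11×0.7850) = 0.1908.
D = 3.292 × (0.8494 − 0.1908) + 1.44 × 0.1908 = 2.168 + 0.2748 = 2.442 mg/L.
DO = C_s − D = 8.75 − 2.442 = 6.308 mg/L.

DO ≈ 6.31 mg/L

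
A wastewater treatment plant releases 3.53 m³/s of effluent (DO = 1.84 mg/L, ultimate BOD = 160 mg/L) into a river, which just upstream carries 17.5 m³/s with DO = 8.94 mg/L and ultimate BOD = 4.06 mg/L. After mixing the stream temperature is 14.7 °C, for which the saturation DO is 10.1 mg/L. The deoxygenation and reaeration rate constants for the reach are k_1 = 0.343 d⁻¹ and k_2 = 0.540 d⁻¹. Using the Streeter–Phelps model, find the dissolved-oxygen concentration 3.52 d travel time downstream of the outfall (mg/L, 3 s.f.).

Mixed DO = (17.5×8.94 + 3.53×1.84)/(17.5+3.53) = 162.9/21.03 = 7.748 mg/L.
Mixed L₀ = (17.5×4.06 + 3.53×160)/(21.03) = 635.8/21.03 = 30.24 mg/L.
Initial deficit D₀ = C_s − DO₀ = 10.1 − 7.748 = 2.352 mg/L.
D(3.52) = [0.343×30.24/(0.540−0.343)](e^(−0.343×3.52) − e^(−0.540×3.52)) + 2.352 e^(−0.540×3.52)
= 52.64 × (0.2990 − 0.1494) + 2.352 × 0.1494 = 8.224 mg/L.
DO = 10.1 − 8.224 = 1.876 mg/L.

DO ≈ 1.88 mg/L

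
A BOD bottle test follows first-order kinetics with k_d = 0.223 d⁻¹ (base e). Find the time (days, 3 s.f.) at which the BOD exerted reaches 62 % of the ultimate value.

t ≈ 4.34 d

y/L₀ = 1 − e^(−k_d t) = 0.62 ⇒ e^(−k_d t) = 0.380
t = −ln(0.380) / 0.223 = 0.9676 / 0.223 = 4.339 d.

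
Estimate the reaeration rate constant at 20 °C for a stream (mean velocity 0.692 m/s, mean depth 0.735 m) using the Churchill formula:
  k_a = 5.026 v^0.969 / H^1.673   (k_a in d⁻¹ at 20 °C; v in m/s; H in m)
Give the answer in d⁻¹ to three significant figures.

k_a ≈ 5.89 d⁻¹

k_a = 5.026 × 0.692^0.969 / 0.735^1.673 = 5.026 × 0.6999 / 0.5974 = 5.888 d⁻¹.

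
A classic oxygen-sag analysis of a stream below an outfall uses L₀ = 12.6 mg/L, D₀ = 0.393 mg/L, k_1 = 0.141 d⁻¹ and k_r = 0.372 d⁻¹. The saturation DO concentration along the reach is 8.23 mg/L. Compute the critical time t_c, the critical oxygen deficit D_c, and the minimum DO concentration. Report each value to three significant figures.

With k_r/k_1 = 2.638 and 1 − D₀(k_r−k_1)/(k_1 L₀) = 0.9489,
t_c = ln(2.638 × 0.9489) / (0.372 − 0.141) = ln(2.503) / 0.2310 = 0.9177/0.2310 = 3.973 d.
D_c = (k_1/k_r) L₀ e^(−k_1 t_c) = (0.141/0.372) × 12.6 × e^(−0.141×3.973) = 0.3790 × 12.6 × 0.5711 = 2.728 mg/L.
Minimum DO = C_s − D_c = 8.23 − 2.728 = 5.502 mg/L.

t_c ≈ 3.97 d; D_c ≈ 2.73 mg/L; min DO ≈ 5.50 mg/L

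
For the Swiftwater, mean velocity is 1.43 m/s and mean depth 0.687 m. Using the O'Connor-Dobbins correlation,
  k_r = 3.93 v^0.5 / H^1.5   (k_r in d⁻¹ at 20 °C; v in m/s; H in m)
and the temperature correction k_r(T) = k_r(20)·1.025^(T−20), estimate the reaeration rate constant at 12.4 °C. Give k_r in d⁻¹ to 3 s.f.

k_r ≈ 6.84 d⁻¹

k_r(20) = 3.93 × 1.43^0.5 / 0.687^1.5 = 3.93 × 1.196 / 0.5694 = 8.253 d⁻¹.
k_r(12.4) = 8.253 × 1.025^(12.4−20) = 8.253 × 0.8289 = 6.841 d⁻¹.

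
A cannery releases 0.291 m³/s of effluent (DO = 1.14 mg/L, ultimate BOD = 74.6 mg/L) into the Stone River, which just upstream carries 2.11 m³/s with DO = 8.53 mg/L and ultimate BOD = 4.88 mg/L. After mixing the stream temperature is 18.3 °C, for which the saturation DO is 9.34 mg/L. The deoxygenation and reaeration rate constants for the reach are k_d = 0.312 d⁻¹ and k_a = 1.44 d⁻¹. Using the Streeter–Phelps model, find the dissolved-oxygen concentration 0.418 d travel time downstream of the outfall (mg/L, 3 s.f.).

Mixed DO = (2.11×8.53 + 0.291×1.14)/(2.11+0.291) = 18.33/2.401 = 7.634 mg/L.
Mixed L₀ = (2.11×4.88 + 0.291×74.6)/(2.401) = 32.01/2.401 = 13.33 mg/L.
Initial deficit D₀ = C_s − DO₀ = 9.34 − 7.634 = 1.706 mg/L.
D(0.418) = [0.312×13.33/(1.44−0.312)](e^(−0.312×0.418) − e^(−1.44×0.418)) + 1.706 e^(−1.44×0.418)
= 3.687 × (0.8777 − 0.5478) + 1.706 × 0.5478 = 2.151 mg/L.
DO = 9.34 − 2.151 = 7.189 mg/L.

DO ≈ 7.19 mg/L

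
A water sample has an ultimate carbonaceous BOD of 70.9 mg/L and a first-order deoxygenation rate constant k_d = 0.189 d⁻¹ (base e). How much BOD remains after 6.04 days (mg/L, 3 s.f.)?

L ≈ 22.6 mg/L

L_t = L₀ e^(−k_d t) = 70.9 × e^(−0.189×6.04) = 70.9 × 0.3193 = 22.64 mg/L.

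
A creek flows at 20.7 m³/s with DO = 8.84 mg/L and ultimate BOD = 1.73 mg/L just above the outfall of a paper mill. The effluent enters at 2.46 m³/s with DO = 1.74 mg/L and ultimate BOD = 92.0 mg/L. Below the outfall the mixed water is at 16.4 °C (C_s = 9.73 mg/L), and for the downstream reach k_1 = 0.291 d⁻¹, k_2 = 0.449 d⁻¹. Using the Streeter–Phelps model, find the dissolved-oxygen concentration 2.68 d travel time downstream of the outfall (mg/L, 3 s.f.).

DO ≈ 5.94 mg/L

Mixed DO = (20.7×8.84 + 2.46×1.74)/(20.7+2.46) = 187.3/23.16 = 8.086 mg/L.
Mixed L₀ = (20.7×1.73 + 2.46×92.0)/(23.16) = 262.1/23.16 = 11.32 mg/L.
Initial deficit D₀ = C_s − DO₀ = 9.73 − 8.086 = 1.644 mg/L.
D(2.68) = [0.291×11.32/(0.449−0.291)](e^(−0.291×2.68) − e^(−0.449×2.68)) + 1.644 e^(−0.449×2.68)
= 20.85 × (0.4585 − 0.3002) + 1.644 × 0.3002 = 3.793 mg/L.
DO = 9.73 − 3.793 = 5.937 mg/L.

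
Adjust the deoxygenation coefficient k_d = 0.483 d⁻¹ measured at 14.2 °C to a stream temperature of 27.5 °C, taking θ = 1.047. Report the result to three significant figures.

k_d(T₂) = k_d(T₁) · θ^(T₂−T₁) = 0.483 × 1.047^(27.5−14.2)
= 0.483 × 1.047^13.3 = 0.483 × 1.842 = 0.8897 d⁻¹.

k_d ≈ 0.890 d⁻¹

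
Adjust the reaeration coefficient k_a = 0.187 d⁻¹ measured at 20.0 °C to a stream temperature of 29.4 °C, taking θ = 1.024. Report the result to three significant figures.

k_a(T₂) = k_a(T₁) · θ^(T₂−T₁) = 0.187 × 1.024^(29.4−20.0)
= 0.187 × 1.024^9.40 = 0.187 × 1.250 = 0.2337 d⁻¹.

k_a ≈ 0.234 d⁻¹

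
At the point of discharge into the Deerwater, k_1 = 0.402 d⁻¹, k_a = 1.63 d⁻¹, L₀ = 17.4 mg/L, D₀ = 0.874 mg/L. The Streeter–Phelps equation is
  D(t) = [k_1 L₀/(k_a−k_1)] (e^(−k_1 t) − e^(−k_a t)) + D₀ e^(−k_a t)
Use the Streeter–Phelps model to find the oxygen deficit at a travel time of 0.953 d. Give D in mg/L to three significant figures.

k_1 L₀/(k_a−k_1) = 0.402×17.4/(1.63−0.402) = 6.995/1.228 = 5.696 mg/L.
e^(−k_1 t) = e^(−0.402×0.9530) = 0.6817; e^(−k_a t) = e^(−1.63×0.9530) = 0.2115.
D = 5.696 × (0.6817 − 0.2115) + 0.874 × 0.2115 = 2.678 + 0.1849 = 2.863 mg/L.

D ≈ 2.86 mg/L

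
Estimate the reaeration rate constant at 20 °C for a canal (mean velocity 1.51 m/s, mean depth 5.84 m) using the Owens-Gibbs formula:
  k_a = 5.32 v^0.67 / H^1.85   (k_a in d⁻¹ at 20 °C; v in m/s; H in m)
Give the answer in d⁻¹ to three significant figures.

k_a ≈ 0.268 d⁻¹

k_a = 5.32 × 1.51^0.67 / 5.84^1.85 = 5.32 × 1.318 / 26.17 = 0.2679 d⁻¹.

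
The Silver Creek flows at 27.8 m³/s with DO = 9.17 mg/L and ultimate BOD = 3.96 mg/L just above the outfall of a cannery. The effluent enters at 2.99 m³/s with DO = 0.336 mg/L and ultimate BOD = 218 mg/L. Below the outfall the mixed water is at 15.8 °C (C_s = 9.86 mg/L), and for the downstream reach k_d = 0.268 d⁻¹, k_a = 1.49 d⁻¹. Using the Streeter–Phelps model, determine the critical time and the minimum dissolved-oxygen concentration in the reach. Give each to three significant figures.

t_c ≈ 1.13 d; minimum DO ≈ 6.57 mg/L

Mixed DO = (27.8×9.17 + 2.99×0.336)/(27.8+2.99) = 255.9/30.79 = 8.312 mg/L.
Mixed L₀ = (27.8×3.96 + 2.99×218)/(30.79) = 761.9/30.79 = 24.75 mg/L.
Initial deficit D₀ = C_s − DO₀ = 9.86 − 8.312 = 1.548 mg/L.
t_c = (1/1.222) ln[(1.49/0.268)(1 − 1.548×1.222/(0.268×24.75))] = 0.8183 × ln(3.974) = 1.129 d.
D_c = (0.268/1.49) × 24.75 × e^(−0.268×1.129) = 0.1799 × 24.75 × 0.7389 = 3.289 mg/L.
Minimum DO = 9.86 − 3.289 = 6.571 mg/L.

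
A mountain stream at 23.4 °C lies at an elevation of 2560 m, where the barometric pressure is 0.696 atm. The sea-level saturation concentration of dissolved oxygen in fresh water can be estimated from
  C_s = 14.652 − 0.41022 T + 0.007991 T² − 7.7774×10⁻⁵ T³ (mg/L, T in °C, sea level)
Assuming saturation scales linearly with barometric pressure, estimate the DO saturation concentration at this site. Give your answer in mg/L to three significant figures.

C_s ≈ 5.87 mg/L

At sea level: C_s = 14.652 − 0.41022×23.4 + 0.007991×23.4² − 7.7774×10⁻⁵×23.4³ = 8.432 mg/L.
Pressure correction: C_s' = 8.432 × 0.696 = 5.869 mg/L.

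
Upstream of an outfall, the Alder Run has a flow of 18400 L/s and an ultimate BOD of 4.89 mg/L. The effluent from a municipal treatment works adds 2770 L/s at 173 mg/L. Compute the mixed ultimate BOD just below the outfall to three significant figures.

26.9 mg/L

Flow-weighted mixing: C = (Q_r C_r + Q_w C_w)/(Q_r + Q_w)
= (18400×4.89 + 2770×173)/(18400 + 2770) = 569200/21170 = 26.89 mg/L.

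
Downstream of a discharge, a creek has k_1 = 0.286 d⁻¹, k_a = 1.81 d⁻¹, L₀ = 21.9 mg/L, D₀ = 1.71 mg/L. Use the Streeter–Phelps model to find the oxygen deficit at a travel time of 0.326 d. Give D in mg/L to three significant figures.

k_1 L₀/(k_a−k_1) = 0.286×21.9/(1.81−0.286) = 6.263/1.524 = 4.110 mg/L.
e^(−k_1 t) = e^(−0.286×0.3260) = 0.9110; e^(−k_a t) = e^(−1.81×0.3260) = 0.5543.
D = 4.110 × (0.9110 − 0.5543) + 1.71 × 0.5543 = 1.466 + 0.9478 = 2.414 mg/L.

D ≈ 2.41 mg/L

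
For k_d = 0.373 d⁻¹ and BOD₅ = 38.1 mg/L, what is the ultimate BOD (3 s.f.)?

L₀ ≈ 45.1 mg/L

BOD₅ = L₀(1 − e^(−5k_d)) ⇒ L₀ = BOD₅ / (1 − e^(−5×0.373))
= 38.1 / (1 − 0.1549) = 38.1 / 0.8451 = 45.08 mg/L.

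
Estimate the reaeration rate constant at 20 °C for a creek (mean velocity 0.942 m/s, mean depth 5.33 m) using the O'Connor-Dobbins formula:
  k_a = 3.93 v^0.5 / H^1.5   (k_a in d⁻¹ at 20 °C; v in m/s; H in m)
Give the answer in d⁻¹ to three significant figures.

k_a ≈ 0.310 d⁻¹

k_a = 3.93 × 0.942^0.5 / 5.33^1.5 = 3.93 × 0.9706 / 12.31 = 0.3100 d⁻¹.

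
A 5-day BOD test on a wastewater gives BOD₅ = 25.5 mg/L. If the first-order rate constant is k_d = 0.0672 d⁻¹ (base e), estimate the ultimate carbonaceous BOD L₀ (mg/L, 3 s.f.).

L₀ ≈ 89.4 mg/L

BOD₅ = L₀(1 − e^(−5k_d)) ⇒ L₀ = BOD₅ / (1 − e^(−5×0.0672))
= 25.5 / (1 − 0.7146) = 25.5 / 0.2854 = 89.36 mg/L.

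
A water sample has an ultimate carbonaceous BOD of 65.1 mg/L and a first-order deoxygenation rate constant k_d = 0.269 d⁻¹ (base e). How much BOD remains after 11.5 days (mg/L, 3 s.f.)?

L_t = L₀ e^(−k_d t) = 65.1 × e^(−0.269×11.5) = 65.1 × 0.04534 = 2.952 mg/L.

L ≈ 2.95 mg/L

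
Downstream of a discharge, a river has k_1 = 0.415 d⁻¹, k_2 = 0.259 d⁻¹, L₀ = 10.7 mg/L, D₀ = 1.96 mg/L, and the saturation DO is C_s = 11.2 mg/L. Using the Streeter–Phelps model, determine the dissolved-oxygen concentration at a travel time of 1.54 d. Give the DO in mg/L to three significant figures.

k_1 L₀/(k_2−k_1) = 0.415×10.7/(0.259−0.415) = 4.440/-0.1560 = -28.46 mg/L.
e^(−k_1 t) = e^(−0.415×1.540) = 0.5278; e^(−k_2 t) = e^(−0.259×1.540) = 0.6711.
D = -28.46 × (0.5278 − 0.6711) + 1.96 × 0.6711 = 4.079 + 1.315 = 5.395 mg/L.
DO = C_s − D = 11.2 − 5.395 = 5.805 mg/L.

DO ≈ 5.81 mg/L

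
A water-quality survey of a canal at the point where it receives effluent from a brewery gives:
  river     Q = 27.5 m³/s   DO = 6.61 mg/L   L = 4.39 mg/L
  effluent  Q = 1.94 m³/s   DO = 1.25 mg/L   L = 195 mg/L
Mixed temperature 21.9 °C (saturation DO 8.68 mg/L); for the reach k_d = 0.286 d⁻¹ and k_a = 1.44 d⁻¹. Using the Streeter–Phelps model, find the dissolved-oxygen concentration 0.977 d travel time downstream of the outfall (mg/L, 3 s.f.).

DO ≈ 5.94 mg/L

Mixed DO = (27.5×6.61 + 1.94×1.25)/(27.5+1.94) = 184.2/29.44 = 6.257 mg/L.
Mixed L₀ = (27.5×4.39 + 1.94×195)/(29.44) = 499.0/29.44 = 16.95 mg/L.
Initial deficit D₀ = C_s − DO₀ = 8.68 − 6.257 = 2.423 mg/L.
D(0.977) = [0.286×16.95/(1.44−0.286)](e^(−0.286×0.977) − e^(−1.44×0.977)) + 2.423 e^(−1.44×0.977)
= 4.201 × (0.7562 − 0.2449) + 2.423 × 0.2449 = 2.741 mg/L.
DO = 8.68 − 2.741 = 5.939 mg/L.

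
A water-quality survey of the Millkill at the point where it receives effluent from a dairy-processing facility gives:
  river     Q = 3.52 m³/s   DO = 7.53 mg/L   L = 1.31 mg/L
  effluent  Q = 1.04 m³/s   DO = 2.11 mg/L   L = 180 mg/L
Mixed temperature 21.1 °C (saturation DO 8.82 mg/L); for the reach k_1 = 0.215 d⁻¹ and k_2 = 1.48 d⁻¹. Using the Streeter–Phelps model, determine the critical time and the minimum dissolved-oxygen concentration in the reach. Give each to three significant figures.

t_c ≈ 1.18 d; minimum DO ≈ 4.08 mg/L

Mixed DO = (3.52×7.53 + 1.04×2.11)/(3.52+1.04) = 28.70/4.560 = 6.294 mg/L.
Mixed L₀ = (3.52×1.31 + 1.04×180)/(4.560) = 191.8/4.560 = 42.06 mg/L.
Initial deficit D₀ = C_s − DO₀ = 8.82 − 6.294 = 2.526 mg/L.
t_c = (1/1.265) ln[(1.48/0.215)(1 − 2.526×1.265/(0.215×42.06))] = 0.7905 × ln(4.451) = 1.180 d.
D_c = (0.215/1.48) × 42.06 × e^(−0.215×1.180) = 0.1453 × 42.06 × 0.7759 = 4.741 mg/L.
Minimum DO = 8.82 − 4.741 = 4.079 mg/L.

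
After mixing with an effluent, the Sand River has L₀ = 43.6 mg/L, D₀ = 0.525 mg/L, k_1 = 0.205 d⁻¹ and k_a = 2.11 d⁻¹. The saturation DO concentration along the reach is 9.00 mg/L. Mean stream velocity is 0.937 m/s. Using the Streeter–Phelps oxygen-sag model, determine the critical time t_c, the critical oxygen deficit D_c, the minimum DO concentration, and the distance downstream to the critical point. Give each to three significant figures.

t_c ≈ 1.16 d; D_c ≈ 3.34 mg/L; min DO ≈ 5.66 mg/L; x_c ≈ 94.0 km

At the critical point dD/dt = 0, so k_1 L₀ e^(−k_1 t) = k_a D. Substituting D(t) from the Streeter–Phelps equation and solving for t gives
t_c = ln[(k_a/k_1)(1 − D₀(k_a−k_1)/(k_1 L₀))] / (k_a−k_1).
Here k_a−k_1 = 1.905 d⁻¹ and 1 − D₀(k_a−k_1)/(k_1 L₀) = 1 − 0.525×1.905/(0.205×43.6) = 0.8881, so
t_c = ln(10.29 × 0.8881) / 1.905 = 2.213 / 1.905 = 1.162 d.
D_c = (k_1/k_a) L₀ e^(−k_1 t_c) = (0.205/2.11) × 43.6 × e^(−0.205×1.162) = 0.09716 × 43.6 × 0.7881 = 3.338 mg/L.
Minimum DO = C_s − D_c = 9.00 − 3.338 = 5.662 mg/L.
x_c = v t_c = 0.937 m/s × 1.162 d × 86400 s/d = 94040 m ≈ 94.0 km.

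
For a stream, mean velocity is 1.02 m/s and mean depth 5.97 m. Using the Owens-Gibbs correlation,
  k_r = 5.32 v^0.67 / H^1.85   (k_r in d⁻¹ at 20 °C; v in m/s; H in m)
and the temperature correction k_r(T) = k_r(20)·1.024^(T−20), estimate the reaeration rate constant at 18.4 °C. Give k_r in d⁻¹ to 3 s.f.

k_r(20) = 5.32 × 1.02^0.67 / 5.97^1.85 = 5.32 × 1.013 / 27.26 = 0.1978 d⁻¹.
k_r(18.4) = 0.1978 × 1.024^(18.4−20) = 0.1978 × 0.9628 = 0.1904 d⁻¹.

k_r ≈ 0.190 d⁻¹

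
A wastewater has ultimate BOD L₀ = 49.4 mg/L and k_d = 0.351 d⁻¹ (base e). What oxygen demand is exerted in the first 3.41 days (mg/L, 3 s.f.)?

y ≈ 34.5 mg/L

y_t = L₀(1 − e^(−k_d t)) = 49.4 × (1 − e^(−0.351×3.41))
= 49.4 × (1 − 0.3021) = 49.4 × 0.6979 = 34.47 mg/L.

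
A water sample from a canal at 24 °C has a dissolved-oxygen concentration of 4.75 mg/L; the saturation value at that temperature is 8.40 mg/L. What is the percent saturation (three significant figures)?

% saturation = C/C_s × 100 = 4.75/8.40 × 100 = 56.5 %.

56.5 % saturation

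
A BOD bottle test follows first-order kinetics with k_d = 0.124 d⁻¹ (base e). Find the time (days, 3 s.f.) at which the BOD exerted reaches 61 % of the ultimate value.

y/L₀ = 1 − e^(−k_d t) = 0.61 ⇒ e^(−k_d t) = 0.390
t = −ln(0.390) / 0.124 = 0.9416 / 0.124 = 7.594 d.

t ≈ 7.59 d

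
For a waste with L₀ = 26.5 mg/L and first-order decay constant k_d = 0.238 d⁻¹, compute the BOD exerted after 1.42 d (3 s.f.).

y_t = L₀(1 − e^(−k_d t)) = 26.5 × (1 − e^(−0.238×1.42))
= 26.5 × (1 − 0.7132) = 26.5 × 0.2868 = 7.600 mg/L.

y ≈ 7.60 mg/L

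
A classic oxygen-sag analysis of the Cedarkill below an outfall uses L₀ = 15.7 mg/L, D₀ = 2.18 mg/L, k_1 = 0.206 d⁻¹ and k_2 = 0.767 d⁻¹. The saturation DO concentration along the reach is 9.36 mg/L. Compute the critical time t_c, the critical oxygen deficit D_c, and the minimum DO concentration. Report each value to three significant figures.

t_c ≈ 1.50 d; D_c ≈ 3.10 mg/L; min DO ≈ 6.26 mg/L

With k_2/k_1 = 3.723 and 1 − D₀(k_2−k_1)/(k_1 L₀) = 0.6219,
t_c = ln(3.723 × 0.6219) / (0.767 − 0.206) = ln(2.315) / 0.5610 = 0.8396/0.5610 = 1.497 d.
L(t_c) = L₀ e^(−k_1 t_c) = 15.7 × 0.7347 = 11.53 mg/L, and at the critical point k_2 D_c = k_1 L, so D_c = (0.206/0.767) × 11.53 = 3.098 mg/L.
Minimum DO = C_s − D_c = 9.36 − 3.098 = 6.262 mg/L.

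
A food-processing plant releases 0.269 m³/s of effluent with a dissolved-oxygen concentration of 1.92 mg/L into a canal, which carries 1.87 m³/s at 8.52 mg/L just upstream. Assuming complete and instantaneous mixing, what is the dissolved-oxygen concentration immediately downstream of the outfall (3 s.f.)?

Flow-weighted mixing: C = (Q_r C_r + Q_w C_w)/(Q_r + Q_w)
= (1.87×8.52 + 0.269×1.92)/(1.87 + 0.269) = 16.45/2.139 = 7.690 mg/L.

7.69 mg/L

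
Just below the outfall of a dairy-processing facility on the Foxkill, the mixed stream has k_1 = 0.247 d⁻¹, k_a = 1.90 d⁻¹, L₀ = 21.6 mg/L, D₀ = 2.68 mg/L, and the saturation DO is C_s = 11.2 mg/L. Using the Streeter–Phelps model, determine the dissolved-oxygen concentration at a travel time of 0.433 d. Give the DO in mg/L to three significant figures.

k_1 L₀/(k_a−k_1) = 0.247×21.6/(1.90−0.247) = 5.335/1.653 = 3.228 mg/L.
e^(−k_1 t) = e^(−0.247×0.4330) = 0.8986; e^(−k_a t) = e^(−1.90×0.4330) = 0.4392.
D = 3.228 × (0.8986 − 0.4392) + 2.68 × 0.4392 = 1.483 + 1.177 = 2.660 mg/L.
DO = C_s − D = 11.2 − 2.660 = 8.540 mg/L.

DO ≈ 8.54 mg/L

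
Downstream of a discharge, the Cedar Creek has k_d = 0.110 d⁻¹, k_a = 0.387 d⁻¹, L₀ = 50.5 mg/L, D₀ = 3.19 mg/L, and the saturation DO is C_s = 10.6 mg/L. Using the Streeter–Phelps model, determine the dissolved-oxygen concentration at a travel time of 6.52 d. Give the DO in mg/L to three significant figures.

DO ≈ 2.16 mg/L

k_d L₀/(k_a−k_d) = 0.110×50.5/(0.387−0.110) = 5.555/0.2770 = 20.05 mg/L.
e^(−k_d t) = e^(−0.110×6.520) = 0.4881; e^(−k_a t) = e^(−0.387×6.520) = 0.08020.
D = 20.05 × (0.4881 − 0.08020) + 3.19 × 0.08020 = 8.180 + 0.2558 = 8.436 mg/L.
DO = C_s − D = 10.6 − 8.436 = 2.164 mg/L.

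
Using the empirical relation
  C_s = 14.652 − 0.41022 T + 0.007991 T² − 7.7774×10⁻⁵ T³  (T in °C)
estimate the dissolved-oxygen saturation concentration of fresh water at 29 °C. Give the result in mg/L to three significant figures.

C_s = 14.652 − 0.41022×29 + 0.007991×29² − 7.7774×10⁻⁵×29³ = 7.579 mg/L.

C_s ≈ 7.58 mg/L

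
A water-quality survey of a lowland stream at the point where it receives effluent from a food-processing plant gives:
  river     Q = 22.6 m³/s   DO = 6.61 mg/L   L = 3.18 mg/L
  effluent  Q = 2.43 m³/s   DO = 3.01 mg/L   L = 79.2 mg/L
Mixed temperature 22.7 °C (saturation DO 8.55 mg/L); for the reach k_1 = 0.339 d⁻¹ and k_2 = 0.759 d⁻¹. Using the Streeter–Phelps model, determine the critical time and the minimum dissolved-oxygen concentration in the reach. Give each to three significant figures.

t_c ≈ 1.17 d; minimum DO ≈ 5.38 mg/L

Mixed DO = (22.6×6.61 + 2.43×3.01)/(22.6+2.43) = 156.7/25.03 = 6.260 mg/L.
Mixed L₀ = (22.6×3.18 + 2.43×79.2)/(25.03) = 264.3/25.03 = 10.56 mg/L.
Initial deficit D₀ = C_s − DO₀ = 8.55 − 6.260 = 2.290 mg/L.
t_c = (1/0.4200) ln[(0.759/0.339)(1 − 2.290×0.4200/(0.339×10.56))] = 2.381 × ln(1.638) = 1.174 d.
D_c = (0.339/0.759) × 10.56 × e^(−0.339×1.174) = 0.4466 × 10.56 × 0.6716 = 3.168 mg/L.
Minimum DO = 8.55 − 3.168 = 5.382 mg/L.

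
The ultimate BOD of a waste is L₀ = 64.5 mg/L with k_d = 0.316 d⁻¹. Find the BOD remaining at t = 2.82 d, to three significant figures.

L ≈ 26.5 mg/L

L_t = L₀ e^(−k_d t) = 64.5 × e^(−0.316×2.82) = 64.5 × 0.4102 = 26.46 mg/L.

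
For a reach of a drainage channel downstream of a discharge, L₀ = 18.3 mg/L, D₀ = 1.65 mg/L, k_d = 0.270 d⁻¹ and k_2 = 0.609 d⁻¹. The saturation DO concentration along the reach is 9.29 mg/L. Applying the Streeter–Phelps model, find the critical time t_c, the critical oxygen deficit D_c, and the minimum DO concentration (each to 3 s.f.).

t_c ≈ 2.04 d; D_c ≈ 4.67 mg/L; min DO ≈ 4.62 mg/L

With k_2/k_d = 2.256 and 1 − D₀(k_2−k_d)/(k_d L₀) = 0.8868,
t_c = ln(2.256 × 0.8868) / (0.609 − 0.270) = ln(2.000) / 0.3390 = 0.6933/0.3390 = 2.045 d.
D_c = (k_d/k_2) L₀ e^(−k_d t_c) = (0.270/0.609) × 18.3 × e^(−0.270×2.045) = 0.4433 × 18.3 × 0.5757 = 4.671 mg/L.
Minimum DO = C_s − D_c = 9.29 − 4.671 = 4.619 mg/L.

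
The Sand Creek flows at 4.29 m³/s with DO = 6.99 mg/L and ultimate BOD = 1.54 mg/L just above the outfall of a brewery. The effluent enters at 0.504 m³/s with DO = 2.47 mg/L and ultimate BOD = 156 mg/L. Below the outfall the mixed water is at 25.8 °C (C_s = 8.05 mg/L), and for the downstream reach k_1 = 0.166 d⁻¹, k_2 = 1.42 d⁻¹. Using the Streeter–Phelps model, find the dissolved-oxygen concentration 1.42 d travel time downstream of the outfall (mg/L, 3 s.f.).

DO ≈ 6.30 mg/L

Mixed DO = (4.29×6.99 + 0.504×2.47)/(4.29+0.504) = 31.23/4.794 = 6.515 mg/L.
Mixed L₀ = (4.29×1.54 + 0.504×156)/(4.794) = 85.23/4.794 = 17.78 mg/L.
Initial deficit D₀ = C_s − DO₀ = 8.05 − 6.515 = 1.535 mg/L.
D(1.42) = [0.166×17.78/(1.42−0.166)](e^(−0.166×1.42) − e^(−1.42×1.42)) + 1.535 e^(−1.42×1.42)
= 2.353 × (0.7900 − 0.1331) + 1.535 × 0.1331 = 1.750 mg/L.
DO = 8.05 − 1.750 = 6.300 mg/L.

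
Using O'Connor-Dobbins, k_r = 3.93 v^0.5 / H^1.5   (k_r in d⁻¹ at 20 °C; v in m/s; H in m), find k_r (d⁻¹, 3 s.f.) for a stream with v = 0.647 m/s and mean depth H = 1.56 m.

k_r ≈ 1.62 d⁻¹

k_r = 3.93 × 0.647^0.5 / 1.56^1.5 = 3.93 × 0.8044 / 1.948 = 1.622 d⁻¹.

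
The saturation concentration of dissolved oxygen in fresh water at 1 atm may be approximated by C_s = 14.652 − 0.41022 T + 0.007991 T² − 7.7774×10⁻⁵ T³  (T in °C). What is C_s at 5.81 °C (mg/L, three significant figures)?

C_s ≈ 12.5 mg/L

C_s = 14.652 − 0.41022×5.81 + 0.007991×5.81² − 7.7774×10⁻⁵×5.81³ = 12.52 mg/L.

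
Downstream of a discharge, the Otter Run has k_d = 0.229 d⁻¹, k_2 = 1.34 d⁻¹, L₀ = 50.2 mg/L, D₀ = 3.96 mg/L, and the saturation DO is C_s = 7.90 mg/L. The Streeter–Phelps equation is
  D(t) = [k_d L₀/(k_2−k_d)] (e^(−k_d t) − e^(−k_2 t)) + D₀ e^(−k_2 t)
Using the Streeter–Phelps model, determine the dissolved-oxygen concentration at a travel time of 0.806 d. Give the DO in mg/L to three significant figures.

k_d L₀/(k_2−k_d) = 0.229×50.2/(1.34−0.229) = 11.50/1.111 = 10.35 mg/L.
e^(−k_d t) = e^(−0.229×0.8060) = 0.8315; e^(−k_2 t) = e^(−1.34×0.8060) = 0.3396.
D = 10.35 × (0.8315 − 0.3396) + 3.96 × 0.3396 = 5.090 + 1.345 = 6.434 mg/L.
DO = C_s − D = 7.90 − 6.434 = 1.466 mg/L.

DO ≈ 1.47 mg/L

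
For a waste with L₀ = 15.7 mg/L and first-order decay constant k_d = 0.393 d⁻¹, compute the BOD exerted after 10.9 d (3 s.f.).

y_t = L₀(1 − e^(−k_d t)) = 15.7 × (1 − e^(−0.393×10.9))
= 15.7 × (1 − 0.01379) = 15.7 × 0.9862 = 15.48 mg/L.

y ≈ 15.5 mg/L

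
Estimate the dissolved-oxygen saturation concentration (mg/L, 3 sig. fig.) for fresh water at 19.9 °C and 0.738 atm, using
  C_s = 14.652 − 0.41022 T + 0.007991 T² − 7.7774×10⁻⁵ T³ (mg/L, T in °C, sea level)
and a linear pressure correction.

C_s ≈ 6.67 mg/L

At sea level: C_s = 14.652 − 0.41022×19.9 + 0.007991×19.9² − 7.7774×10⁻⁵×19.9³ = 9.040 mg/L.
Pressure correction: C_s' = 9.040 × 0.738 = 6.672 mg/L.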